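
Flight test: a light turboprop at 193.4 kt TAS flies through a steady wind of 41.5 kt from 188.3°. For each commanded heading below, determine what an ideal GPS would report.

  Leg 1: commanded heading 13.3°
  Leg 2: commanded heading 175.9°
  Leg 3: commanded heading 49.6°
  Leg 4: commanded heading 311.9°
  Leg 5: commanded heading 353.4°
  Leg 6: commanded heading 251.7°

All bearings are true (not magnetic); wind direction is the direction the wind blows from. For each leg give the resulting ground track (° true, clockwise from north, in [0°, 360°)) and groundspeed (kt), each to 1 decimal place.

Leg 1: heading 13.3°; drift -0.9° → track 12.4°, groundspeed 234.8 kt
Leg 2: heading 175.9°; drift -3.3° → track 172.6°, groundspeed 153.1 kt
Leg 3: heading 49.6°; drift -7.0° → track 42.6°, groundspeed 226.2 kt
Leg 4: heading 311.9°; drift +9.1° → track 321.0°, groundspeed 219.1 kt
Leg 5: heading 353.4°; drift +2.6° → track 356.0°, groundspeed 233.7 kt
Leg 6: heading 251.7°; drift +12.0° → track 263.7°, groundspeed 178.7 kt

Leg 1: track=12.4°, groundspeed=234.8 kt
Leg 2: track=172.6°, groundspeed=153.1 kt
Leg 3: track=42.6°, groundspeed=226.2 kt
Leg 4: track=321.0°, groundspeed=219.1 kt
Leg 5: track=356.0°, groundspeed=233.7 kt
Leg 6: track=263.7°, groundspeed=178.7 kt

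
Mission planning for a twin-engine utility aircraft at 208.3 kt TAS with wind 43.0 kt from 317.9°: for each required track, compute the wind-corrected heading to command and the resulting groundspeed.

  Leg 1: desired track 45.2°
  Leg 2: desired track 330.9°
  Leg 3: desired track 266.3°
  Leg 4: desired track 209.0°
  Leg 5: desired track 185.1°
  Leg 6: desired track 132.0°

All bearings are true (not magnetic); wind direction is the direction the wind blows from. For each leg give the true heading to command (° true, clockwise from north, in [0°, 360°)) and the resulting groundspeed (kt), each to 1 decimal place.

Leg 1: heading=33.3°, groundspeed=201.8 kt
Leg 2: heading=328.2°, groundspeed=166.2 kt
Leg 3: heading=275.6°, groundspeed=178.8 kt
Leg 4: heading=220.3°, groundspeed=218.2 kt
Leg 5: heading=193.8°, groundspeed=235.1 kt
Leg 6: heading=130.8°, groundspeed=251.0 kt

Leg 1: desired track 45.2°; wind correction -11.9° → command heading 33.3°, groundspeed 201.8 kt
Leg 2: desired track 330.9°; wind correction -2.7° → command heading 328.2°, groundspeed 166.2 kt
Leg 3: desired track 266.3°; wind correction +9.3° → command heading 275.6°, groundspeed 178.8 kt
Leg 4: desired track 209.0°; wind correction +11.3° → command heading 220.3°, groundspeed 218.2 kt
Leg 5: desired track 185.1°; wind correction +8.7° → command heading 193.8°, groundspeed 235.1 kt
Leg 6: desired track 132.0°; wind correction -1.2° → command heading 130.8°, groundspeed 251.0 kt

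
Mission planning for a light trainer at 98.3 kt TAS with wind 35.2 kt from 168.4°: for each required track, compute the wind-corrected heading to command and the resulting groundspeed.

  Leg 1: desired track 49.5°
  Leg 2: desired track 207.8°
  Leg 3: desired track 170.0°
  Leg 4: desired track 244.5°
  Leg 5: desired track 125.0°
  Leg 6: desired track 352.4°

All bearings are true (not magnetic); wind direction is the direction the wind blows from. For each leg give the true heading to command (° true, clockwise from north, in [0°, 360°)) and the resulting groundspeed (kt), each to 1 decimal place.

Leg 1: heading=67.8°, groundspeed=110.4 kt
Leg 2: heading=194.7°, groundspeed=68.5 kt
Leg 3: heading=169.4°, groundspeed=63.1 kt
Leg 4: heading=224.2°, groundspeed=83.7 kt
Leg 5: heading=139.2°, groundspeed=69.7 kt
Leg 6: heading=353.8°, groundspeed=133.4 kt

Leg 1: desired track 49.5°; wind correction +18.3° → command heading 67.8°, groundspeed 110.4 kt
Leg 2: desired track 207.8°; wind correction -13.1° → command heading 194.7°, groundspeed 68.5 kt
Leg 3: desired track 170.0°; wind correction -0.6° → command heading 169.4°, groundspeed 63.1 kt
Leg 4: desired track 244.5°; wind correction -20.3° → command heading 224.2°, groundspeed 83.7 kt
Leg 5: desired track 125.0°; wind correction +14.2° → command heading 139.2°, groundspeed 69.7 kt
Leg 6: desired track 352.4°; wind correction +1.4° → command heading 353.8°, groundspeed 133.4 kt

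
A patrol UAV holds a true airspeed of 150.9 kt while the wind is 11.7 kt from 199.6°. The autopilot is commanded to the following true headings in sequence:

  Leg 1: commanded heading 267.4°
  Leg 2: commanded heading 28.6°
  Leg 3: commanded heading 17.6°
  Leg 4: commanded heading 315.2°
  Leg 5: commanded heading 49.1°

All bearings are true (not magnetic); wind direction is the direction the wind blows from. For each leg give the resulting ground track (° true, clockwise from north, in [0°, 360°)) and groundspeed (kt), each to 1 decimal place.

Leg 1: track=271.6°, groundspeed=146.9 kt
Leg 2: track=28.0°, groundspeed=162.5 kt
Leg 3: track=17.7°, groundspeed=162.6 kt
Leg 4: track=319.1°, groundspeed=156.3 kt
Leg 5: track=47.1°, groundspeed=161.2 kt

Leg 1: heading 267.4°; drift +4.2° → track 271.6°, groundspeed 146.9 kt
Leg 2: heading 28.6°; drift -0.6° → track 28.0°, groundspeed 162.5 kt
Leg 3: heading 17.6°; drift +0.1° → track 17.7°, groundspeed 162.6 kt
Leg 4: heading 315.2°; drift +3.9° → track 319.1°, groundspeed 156.3 kt
Leg 5: heading 49.1°; drift -2.0° → track 47.1°, groundspeed 161.2 kt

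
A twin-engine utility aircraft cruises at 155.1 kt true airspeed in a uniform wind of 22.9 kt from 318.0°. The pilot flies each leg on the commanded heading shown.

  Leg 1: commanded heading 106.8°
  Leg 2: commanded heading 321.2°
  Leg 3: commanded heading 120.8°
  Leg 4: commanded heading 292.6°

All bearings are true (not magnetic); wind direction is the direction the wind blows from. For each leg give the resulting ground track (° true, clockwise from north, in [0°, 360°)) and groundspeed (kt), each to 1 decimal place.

Leg 1: heading 106.8°; drift +3.9° → track 110.7°, groundspeed 175.1 kt
Leg 2: heading 321.2°; drift +0.6° → track 321.8°, groundspeed 132.2 kt
Leg 3: heading 120.8°; drift +2.2° → track 123.0°, groundspeed 177.1 kt
Leg 4: heading 292.6°; drift -4.2° → track 288.4°, groundspeed 134.8 kt

Leg 1: track=110.7°, groundspeed=175.1 kt
Leg 2: track=321.8°, groundspeed=132.2 kt
Leg 3: track=123.0°, groundspeed=177.1 kt
Leg 4: track=288.4°, groundspeed=134.8 kt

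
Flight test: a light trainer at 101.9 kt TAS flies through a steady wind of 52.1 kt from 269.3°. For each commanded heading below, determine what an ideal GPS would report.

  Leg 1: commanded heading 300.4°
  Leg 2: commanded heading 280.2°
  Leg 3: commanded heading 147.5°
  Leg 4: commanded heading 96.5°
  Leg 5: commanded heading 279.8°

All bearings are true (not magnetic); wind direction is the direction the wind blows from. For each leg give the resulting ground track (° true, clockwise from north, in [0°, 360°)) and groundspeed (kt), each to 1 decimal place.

Leg 1: heading 300.4°; drift +25.2° → track 325.6°, groundspeed 63.3 kt
Leg 2: heading 280.2°; drift +11.0° → track 291.2°, groundspeed 51.7 kt
Leg 3: heading 147.5°; drift -18.9° → track 128.6°, groundspeed 136.7 kt
Leg 4: heading 96.5°; drift -2.4° → track 94.1°, groundspeed 153.7 kt
Leg 5: heading 279.8°; drift +10.6° → track 290.4°, groundspeed 51.6 kt

Leg 1: track=325.6°, groundspeed=63.3 kt
Leg 2: track=291.2°, groundspeed=51.7 kt
Leg 3: track=128.6°, groundspeed=136.7 kt
Leg 4: track=94.1°, groundspeed=153.7 kt
Leg 5: track=290.4°, groundspeed=51.6 kt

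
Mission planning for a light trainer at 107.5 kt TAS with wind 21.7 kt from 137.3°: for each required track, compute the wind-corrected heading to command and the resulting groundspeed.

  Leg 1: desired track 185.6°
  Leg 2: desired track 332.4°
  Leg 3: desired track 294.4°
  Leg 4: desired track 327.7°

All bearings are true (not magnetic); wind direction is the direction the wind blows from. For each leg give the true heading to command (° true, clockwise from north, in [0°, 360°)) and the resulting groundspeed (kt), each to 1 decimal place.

Leg 1: desired track 185.6°; wind correction -8.7° → command heading 176.9°, groundspeed 91.8 kt
Leg 2: desired track 332.4°; wind correction +3.0° → command heading 335.4°, groundspeed 128.3 kt
Leg 3: desired track 294.4°; wind correction -4.5° → command heading 289.9°, groundspeed 127.2 kt
Leg 4: desired track 327.7°; wind correction +2.1° → command heading 329.8°, groundspeed 128.8 kt

Leg 1: heading=176.9°, groundspeed=91.8 kt
Leg 2: heading=335.4°, groundspeed=128.3 kt
Leg 3: heading=289.9°, groundspeed=127.2 kt
Leg 4: heading=329.8°, groundspeed=128.8 kt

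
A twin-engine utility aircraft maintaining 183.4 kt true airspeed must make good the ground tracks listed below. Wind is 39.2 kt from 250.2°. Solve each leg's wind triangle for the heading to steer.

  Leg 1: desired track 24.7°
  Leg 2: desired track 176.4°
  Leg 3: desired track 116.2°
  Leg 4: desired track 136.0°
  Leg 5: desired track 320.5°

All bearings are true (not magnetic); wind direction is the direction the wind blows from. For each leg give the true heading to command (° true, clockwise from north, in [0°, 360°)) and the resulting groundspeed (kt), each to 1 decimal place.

Leg 1: desired track 24.7°; wind correction -8.8° → command heading 15.9°, groundspeed 208.7 kt
Leg 2: desired track 176.4°; wind correction +11.8° → command heading 188.2°, groundspeed 168.6 kt
Leg 3: desired track 116.2°; wind correction +8.8° → command heading 125.0°, groundspeed 208.4 kt
Leg 4: desired track 136.0°; wind correction +11.2° → command heading 147.2°, groundspeed 195.9 kt
Leg 5: desired track 320.5°; wind correction -11.6° → command heading 308.9°, groundspeed 166.4 kt

Leg 1: heading=15.9°, groundspeed=208.7 kt
Leg 2: heading=188.2°, groundspeed=168.6 kt
Leg 3: heading=125.0°, groundspeed=208.4 kt
Leg 4: heading=147.2°, groundspeed=195.9 kt
Leg 5: heading=308.9°, groundspeed=166.4 kt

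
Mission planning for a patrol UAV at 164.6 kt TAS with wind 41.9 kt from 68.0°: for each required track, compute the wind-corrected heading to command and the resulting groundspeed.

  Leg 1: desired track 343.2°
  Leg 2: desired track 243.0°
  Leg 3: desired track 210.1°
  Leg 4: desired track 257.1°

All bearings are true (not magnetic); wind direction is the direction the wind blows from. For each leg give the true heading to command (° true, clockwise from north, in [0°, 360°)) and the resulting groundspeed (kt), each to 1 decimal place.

Leg 1: heading=357.9°, groundspeed=155.4 kt
Leg 2: heading=241.7°, groundspeed=206.3 kt
Leg 3: heading=201.1°, groundspeed=195.6 kt
Leg 4: heading=259.4°, groundspeed=205.8 kt

Leg 1: desired track 343.2°; wind correction +14.7° → command heading 357.9°, groundspeed 155.4 kt
Leg 2: desired track 243.0°; wind correction -1.3° → command heading 241.7°, groundspeed 206.3 kt
Leg 3: desired track 210.1°; wind correction -9.0° → command heading 201.1°, groundspeed 195.6 kt
Leg 4: desired track 257.1°; wind correction +2.3° → command heading 259.4°, groundspeed 205.8 kt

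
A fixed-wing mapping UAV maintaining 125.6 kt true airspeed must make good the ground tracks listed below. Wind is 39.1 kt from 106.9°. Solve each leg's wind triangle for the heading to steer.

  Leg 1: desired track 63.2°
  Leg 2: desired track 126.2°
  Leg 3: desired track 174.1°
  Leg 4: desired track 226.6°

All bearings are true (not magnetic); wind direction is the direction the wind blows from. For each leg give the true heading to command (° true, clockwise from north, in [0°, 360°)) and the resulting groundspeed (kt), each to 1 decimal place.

Leg 1: heading=75.6°, groundspeed=94.4 kt
Leg 2: heading=120.3°, groundspeed=88.0 kt
Leg 3: heading=157.4°, groundspeed=105.2 kt
Leg 4: heading=210.9°, groundspeed=140.3 kt

Leg 1: desired track 63.2°; wind correction +12.4° → command heading 75.6°, groundspeed 94.4 kt
Leg 2: desired track 126.2°; wind correction -5.9° → command heading 120.3°, groundspeed 88.0 kt
Leg 3: desired track 174.1°; wind correction -16.7° → command heading 157.4°, groundspeed 105.2 kt
Leg 4: desired track 226.6°; wind correction -15.7° → command heading 210.9°, groundspeed 140.3 kt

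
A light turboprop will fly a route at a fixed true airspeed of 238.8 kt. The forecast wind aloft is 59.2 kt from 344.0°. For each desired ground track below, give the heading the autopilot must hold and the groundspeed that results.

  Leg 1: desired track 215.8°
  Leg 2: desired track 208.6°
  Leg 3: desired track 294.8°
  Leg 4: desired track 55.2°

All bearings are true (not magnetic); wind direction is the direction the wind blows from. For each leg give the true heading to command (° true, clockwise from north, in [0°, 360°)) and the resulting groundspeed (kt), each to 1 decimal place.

Leg 1: desired track 215.8°; wind correction +11.2° → command heading 227.0°, groundspeed 270.8 kt
Leg 2: desired track 208.6°; wind correction +10.0° → command heading 218.6°, groundspeed 277.3 kt
Leg 3: desired track 294.8°; wind correction +10.8° → command heading 305.6°, groundspeed 195.9 kt
Leg 4: desired track 55.2°; wind correction -13.6° → command heading 41.6°, groundspeed 213.1 kt

Leg 1: heading=227.0°, groundspeed=270.8 kt
Leg 2: heading=218.6°, groundspeed=277.3 kt
Leg 3: heading=305.6°, groundspeed=195.9 kt
Leg 4: heading=41.6°, groundspeed=213.1 kt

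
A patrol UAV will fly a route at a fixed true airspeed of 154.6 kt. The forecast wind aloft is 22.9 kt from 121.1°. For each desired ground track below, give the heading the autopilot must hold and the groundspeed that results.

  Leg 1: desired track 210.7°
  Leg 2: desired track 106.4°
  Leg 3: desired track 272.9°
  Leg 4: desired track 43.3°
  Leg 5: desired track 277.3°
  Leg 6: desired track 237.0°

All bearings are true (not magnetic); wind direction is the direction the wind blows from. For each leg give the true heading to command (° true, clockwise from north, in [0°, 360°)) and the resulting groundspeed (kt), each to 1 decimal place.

Leg 1: desired track 210.7°; wind correction -8.5° → command heading 202.2°, groundspeed 152.7 kt
Leg 2: desired track 106.4°; wind correction +2.2° → command heading 108.6°, groundspeed 132.3 kt
Leg 3: desired track 272.9°; wind correction -4.0° → command heading 268.9°, groundspeed 174.4 kt
Leg 4: desired track 43.3°; wind correction +8.3° → command heading 51.6°, groundspeed 148.1 kt
Leg 5: desired track 277.3°; wind correction -3.4° → command heading 273.9°, groundspeed 175.3 kt
Leg 6: desired track 237.0°; wind correction -7.7° → command heading 229.3°, groundspeed 163.2 kt

Leg 1: heading=202.2°, groundspeed=152.7 kt
Leg 2: heading=108.6°, groundspeed=132.3 kt
Leg 3: heading=268.9°, groundspeed=174.4 kt
Leg 4: heading=51.6°, groundspeed=148.1 kt
Leg 5: heading=273.9°, groundspeed=175.3 kt
Leg 6: heading=229.3°, groundspeed=163.2 kt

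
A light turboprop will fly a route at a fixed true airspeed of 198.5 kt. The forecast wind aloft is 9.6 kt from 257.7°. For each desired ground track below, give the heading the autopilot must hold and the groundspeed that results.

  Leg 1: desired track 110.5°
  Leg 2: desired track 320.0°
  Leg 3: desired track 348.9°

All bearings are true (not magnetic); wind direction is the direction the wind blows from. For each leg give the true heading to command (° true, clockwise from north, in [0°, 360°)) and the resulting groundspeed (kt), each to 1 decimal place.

Leg 1: desired track 110.5°; wind correction +1.5° → command heading 112.0°, groundspeed 206.5 kt
Leg 2: desired track 320.0°; wind correction -2.5° → command heading 317.5°, groundspeed 193.9 kt
Leg 3: desired track 348.9°; wind correction -2.8° → command heading 346.1°, groundspeed 198.5 kt

Leg 1: heading=112.0°, groundspeed=206.5 kt
Leg 2: heading=317.5°, groundspeed=193.9 kt
Leg 3: heading=346.1°, groundspeed=198.5 kt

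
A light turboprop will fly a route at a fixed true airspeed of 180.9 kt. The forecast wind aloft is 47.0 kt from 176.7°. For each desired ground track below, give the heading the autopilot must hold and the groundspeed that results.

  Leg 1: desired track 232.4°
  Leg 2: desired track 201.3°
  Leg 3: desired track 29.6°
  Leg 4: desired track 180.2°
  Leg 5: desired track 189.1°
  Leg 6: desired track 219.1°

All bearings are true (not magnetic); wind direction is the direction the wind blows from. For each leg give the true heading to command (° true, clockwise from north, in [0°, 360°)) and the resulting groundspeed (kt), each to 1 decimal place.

Leg 1: desired track 232.4°; wind correction -12.4° → command heading 220.0°, groundspeed 150.2 kt
Leg 2: desired track 201.3°; wind correction -6.2° → command heading 195.1°, groundspeed 137.1 kt
Leg 3: desired track 29.6°; wind correction +8.1° → command heading 37.7°, groundspeed 218.6 kt
Leg 4: desired track 180.2°; wind correction -0.9° → command heading 179.3°, groundspeed 134.0 kt
Leg 5: desired track 189.1°; wind correction -3.2° → command heading 185.9°, groundspeed 134.7 kt
Leg 6: desired track 219.1°; wind correction -10.1° → command heading 209.0°, groundspeed 143.4 kt

Leg 1: heading=220.0°, groundspeed=150.2 kt
Leg 2: heading=195.1°, groundspeed=137.1 kt
Leg 3: heading=37.7°, groundspeed=218.6 kt
Leg 4: heading=179.3°, groundspeed=134.0 kt
Leg 5: heading=185.9°, groundspeed=134.7 kt
Leg 6: heading=209.0°, groundspeed=143.4 kt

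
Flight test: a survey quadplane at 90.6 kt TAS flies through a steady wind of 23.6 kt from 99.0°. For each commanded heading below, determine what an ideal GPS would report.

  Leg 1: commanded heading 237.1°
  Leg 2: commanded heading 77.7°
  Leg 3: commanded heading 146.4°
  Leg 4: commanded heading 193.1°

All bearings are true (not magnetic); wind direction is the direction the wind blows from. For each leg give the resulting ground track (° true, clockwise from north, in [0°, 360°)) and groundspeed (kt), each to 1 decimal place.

Leg 1: heading 237.1°; drift +8.3° → track 245.4°, groundspeed 109.3 kt
Leg 2: heading 77.7°; drift -7.1° → track 70.6°, groundspeed 69.1 kt
Leg 3: heading 146.4°; drift +13.1° → track 159.5°, groundspeed 76.6 kt
Leg 4: heading 193.1°; drift +14.3° → track 207.4°, groundspeed 95.2 kt

Leg 1: track=245.4°, groundspeed=109.3 kt
Leg 2: track=70.6°, groundspeed=69.1 kt
Leg 3: track=159.5°, groundspeed=76.6 kt
Leg 4: track=207.4°, groundspeed=95.2 kt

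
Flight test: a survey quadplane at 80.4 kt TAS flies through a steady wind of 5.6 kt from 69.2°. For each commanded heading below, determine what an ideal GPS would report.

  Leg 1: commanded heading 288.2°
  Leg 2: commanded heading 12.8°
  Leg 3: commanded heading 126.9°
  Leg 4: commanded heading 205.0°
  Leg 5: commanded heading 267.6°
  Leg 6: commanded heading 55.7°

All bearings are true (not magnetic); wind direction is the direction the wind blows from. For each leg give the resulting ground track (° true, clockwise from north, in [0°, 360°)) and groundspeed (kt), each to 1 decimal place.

Leg 1: track=285.8°, groundspeed=84.8 kt
Leg 2: track=9.3°, groundspeed=77.4 kt
Leg 3: track=130.4°, groundspeed=77.6 kt
Leg 4: track=207.6°, groundspeed=84.5 kt
Leg 5: track=266.4°, groundspeed=85.7 kt
Leg 6: track=54.7°, groundspeed=75.0 kt

Leg 1: heading 288.2°; drift -2.4° → track 285.8°, groundspeed 84.8 kt
Leg 2: heading 12.8°; drift -3.5° → track 9.3°, groundspeed 77.4 kt
Leg 3: heading 126.9°; drift +3.5° → track 130.4°, groundspeed 77.6 kt
Leg 4: heading 205.0°; drift +2.6° → track 207.6°, groundspeed 84.5 kt
Leg 5: heading 267.6°; drift -1.2° → track 266.4°, groundspeed 85.7 kt
Leg 6: heading 55.7°; drift -1.0° → track 54.7°, groundspeed 75.0 kt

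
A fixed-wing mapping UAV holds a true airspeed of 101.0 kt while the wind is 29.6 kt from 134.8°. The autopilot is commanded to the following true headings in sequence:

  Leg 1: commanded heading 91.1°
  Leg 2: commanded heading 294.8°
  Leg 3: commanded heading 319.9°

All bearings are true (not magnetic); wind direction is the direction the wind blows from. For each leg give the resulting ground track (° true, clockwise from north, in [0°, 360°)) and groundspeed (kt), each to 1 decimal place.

Leg 1: track=76.7°, groundspeed=82.2 kt
Leg 2: track=299.3°, groundspeed=129.2 kt
Leg 3: track=318.7°, groundspeed=130.5 kt

Leg 1: heading 91.1°; drift -14.4° → track 76.7°, groundspeed 82.2 kt
Leg 2: heading 294.8°; drift +4.5° → track 299.3°, groundspeed 129.2 kt
Leg 3: heading 319.9°; drift -1.2° → track 318.7°, groundspeed 130.5 kt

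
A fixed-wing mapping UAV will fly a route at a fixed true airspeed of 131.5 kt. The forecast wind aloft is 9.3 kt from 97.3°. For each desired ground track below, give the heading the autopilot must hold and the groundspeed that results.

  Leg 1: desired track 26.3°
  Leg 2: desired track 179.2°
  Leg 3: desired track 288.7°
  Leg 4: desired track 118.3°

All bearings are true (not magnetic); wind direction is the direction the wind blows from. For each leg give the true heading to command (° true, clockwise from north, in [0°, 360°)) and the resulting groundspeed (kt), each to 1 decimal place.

Leg 1: desired track 26.3°; wind correction +3.8° → command heading 30.1°, groundspeed 128.2 kt
Leg 2: desired track 179.2°; wind correction -4.0° → command heading 175.2°, groundspeed 129.9 kt
Leg 3: desired track 288.7°; wind correction +0.8° → command heading 289.5°, groundspeed 140.6 kt
Leg 4: desired track 118.3°; wind correction -1.5° → command heading 116.8°, groundspeed 122.8 kt

Leg 1: heading=30.1°, groundspeed=128.2 kt
Leg 2: heading=175.2°, groundspeed=129.9 kt
Leg 3: heading=289.5°, groundspeed=140.6 kt
Leg 4: heading=116.8°, groundspeed=122.8 kt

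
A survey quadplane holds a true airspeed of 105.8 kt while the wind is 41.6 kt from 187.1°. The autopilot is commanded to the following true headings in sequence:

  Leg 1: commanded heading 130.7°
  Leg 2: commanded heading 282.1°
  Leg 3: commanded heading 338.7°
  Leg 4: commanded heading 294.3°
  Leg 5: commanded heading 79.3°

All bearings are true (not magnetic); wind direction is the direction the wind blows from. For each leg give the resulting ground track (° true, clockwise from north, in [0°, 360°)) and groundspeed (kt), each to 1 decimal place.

Leg 1: track=108.0°, groundspeed=89.7 kt
Leg 2: track=302.8°, groundspeed=117.0 kt
Leg 3: track=346.6°, groundspeed=143.8 kt
Leg 4: track=312.9°, groundspeed=124.6 kt
Leg 5: track=60.8°, groundspeed=125.0 kt

Leg 1: heading 130.7°; drift -22.7° → track 108.0°, groundspeed 89.7 kt
Leg 2: heading 282.1°; drift +20.7° → track 302.8°, groundspeed 117.0 kt
Leg 3: heading 338.7°; drift +7.9° → track 346.6°, groundspeed 143.8 kt
Leg 4: heading 294.3°; drift +18.6° → track 312.9°, groundspeed 124.6 kt
Leg 5: heading 79.3°; drift -18.5° → track 60.8°, groundspeed 125.0 kt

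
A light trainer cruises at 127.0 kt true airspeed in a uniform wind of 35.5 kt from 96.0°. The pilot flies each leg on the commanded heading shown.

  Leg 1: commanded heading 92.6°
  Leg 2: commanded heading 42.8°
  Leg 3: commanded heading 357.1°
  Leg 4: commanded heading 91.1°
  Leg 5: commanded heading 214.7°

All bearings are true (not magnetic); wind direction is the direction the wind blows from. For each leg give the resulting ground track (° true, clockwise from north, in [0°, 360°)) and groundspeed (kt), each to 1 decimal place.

Leg 1: heading 92.6°; drift -1.3° → track 91.3°, groundspeed 91.6 kt
Leg 2: heading 42.8°; drift -15.0° → track 27.8°, groundspeed 109.5 kt
Leg 3: heading 357.1°; drift -14.8° → track 342.3°, groundspeed 137.1 kt
Leg 4: heading 91.1°; drift -1.9° → track 89.2°, groundspeed 91.7 kt
Leg 5: heading 214.7°; drift +12.2° → track 226.9°, groundspeed 147.4 kt

Leg 1: track=91.3°, groundspeed=91.6 kt
Leg 2: track=27.8°, groundspeed=109.5 kt
Leg 3: track=342.3°, groundspeed=137.1 kt
Leg 4: track=89.2°, groundspeed=91.7 kt
Leg 5: track=226.9°, groundspeed=147.4 kt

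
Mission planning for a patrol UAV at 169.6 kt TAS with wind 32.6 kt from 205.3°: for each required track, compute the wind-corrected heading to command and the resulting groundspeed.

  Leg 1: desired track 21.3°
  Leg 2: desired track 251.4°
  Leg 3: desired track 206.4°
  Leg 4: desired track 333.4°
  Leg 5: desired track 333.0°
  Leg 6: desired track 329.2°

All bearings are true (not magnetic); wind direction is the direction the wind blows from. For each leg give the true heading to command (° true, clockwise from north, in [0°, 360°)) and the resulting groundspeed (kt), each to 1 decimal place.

Leg 1: heading=20.5°, groundspeed=202.1 kt
Leg 2: heading=243.4°, groundspeed=145.4 kt
Leg 3: heading=206.2°, groundspeed=137.0 kt
Leg 4: heading=324.7°, groundspeed=187.8 kt
Leg 5: heading=324.3°, groundspeed=187.6 kt
Leg 6: heading=320.0°, groundspeed=185.6 kt

Leg 1: desired track 21.3°; wind correction -0.8° → command heading 20.5°, groundspeed 202.1 kt
Leg 2: desired track 251.4°; wind correction -8.0° → command heading 243.4°, groundspeed 145.4 kt
Leg 3: desired track 206.4°; wind correction -0.2° → command heading 206.2°, groundspeed 137.0 kt
Leg 4: desired track 333.4°; wind correction -8.7° → command heading 324.7°, groundspeed 187.8 kt
Leg 5: desired track 333.0°; wind correction -8.7° → command heading 324.3°, groundspeed 187.6 kt
Leg 6: desired track 329.2°; wind correction -9.2° → command heading 320.0°, groundspeed 185.6 kt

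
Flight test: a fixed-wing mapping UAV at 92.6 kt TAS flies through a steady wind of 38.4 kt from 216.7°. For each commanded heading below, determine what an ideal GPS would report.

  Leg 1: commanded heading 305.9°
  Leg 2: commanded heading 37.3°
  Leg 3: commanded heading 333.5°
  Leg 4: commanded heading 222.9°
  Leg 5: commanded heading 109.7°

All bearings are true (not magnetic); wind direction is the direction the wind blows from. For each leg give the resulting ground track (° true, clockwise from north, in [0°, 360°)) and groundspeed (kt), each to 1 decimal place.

Leg 1: heading 305.9°; drift +22.6° → track 328.5°, groundspeed 99.7 kt
Leg 2: heading 37.3°; drift -0.2° → track 37.1°, groundspeed 131.0 kt
Leg 3: heading 333.5°; drift +17.3° → track 350.8°, groundspeed 115.1 kt
Leg 4: heading 222.9°; drift +4.4° → track 227.3°, groundspeed 54.6 kt
Leg 5: heading 109.7°; drift -19.5° → track 90.2°, groundspeed 110.1 kt

Leg 1: track=328.5°, groundspeed=99.7 kt
Leg 2: track=37.1°, groundspeed=131.0 kt
Leg 3: track=350.8°, groundspeed=115.1 kt
Leg 4: track=227.3°, groundspeed=54.6 kt
Leg 5: track=90.2°, groundspeed=110.1 kt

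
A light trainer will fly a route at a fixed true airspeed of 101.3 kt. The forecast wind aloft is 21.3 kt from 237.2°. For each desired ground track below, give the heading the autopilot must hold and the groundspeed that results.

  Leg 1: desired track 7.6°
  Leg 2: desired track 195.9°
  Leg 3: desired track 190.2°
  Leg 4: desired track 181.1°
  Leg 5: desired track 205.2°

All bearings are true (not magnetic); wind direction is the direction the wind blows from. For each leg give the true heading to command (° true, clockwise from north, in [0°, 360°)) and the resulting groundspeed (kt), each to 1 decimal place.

Leg 1: heading=358.4°, groundspeed=113.8 kt
Leg 2: heading=203.9°, groundspeed=84.3 kt
Leg 3: heading=199.0°, groundspeed=85.6 kt
Leg 4: heading=191.2°, groundspeed=87.9 kt
Leg 5: heading=211.6°, groundspeed=82.6 kt

Leg 1: desired track 7.6°; wind correction -9.2° → command heading 358.4°, groundspeed 113.8 kt
Leg 2: desired track 195.9°; wind correction +8.0° → command heading 203.9°, groundspeed 84.3 kt
Leg 3: desired track 190.2°; wind correction +8.8° → command heading 199.0°, groundspeed 85.6 kt
Leg 4: desired track 181.1°; wind correction +10.1° → command heading 191.2°, groundspeed 87.9 kt
Leg 5: desired track 205.2°; wind correction +6.4° → command heading 211.6°, groundspeed 82.6 kt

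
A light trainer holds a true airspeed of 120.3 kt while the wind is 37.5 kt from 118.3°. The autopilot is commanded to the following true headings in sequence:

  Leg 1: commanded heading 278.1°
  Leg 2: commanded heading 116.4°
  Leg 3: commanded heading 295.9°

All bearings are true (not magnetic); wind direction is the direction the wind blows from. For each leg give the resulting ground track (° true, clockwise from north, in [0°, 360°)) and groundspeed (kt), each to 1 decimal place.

Leg 1: heading 278.1°; drift +4.8° → track 282.9°, groundspeed 156.0 kt
Leg 2: heading 116.4°; drift -0.9° → track 115.5°, groundspeed 82.8 kt
Leg 3: heading 295.9°; drift +0.6° → track 296.5°, groundspeed 157.8 kt

Leg 1: track=282.9°, groundspeed=156.0 kt
Leg 2: track=115.5°, groundspeed=82.8 kt
Leg 3: track=296.5°, groundspeed=157.8 kt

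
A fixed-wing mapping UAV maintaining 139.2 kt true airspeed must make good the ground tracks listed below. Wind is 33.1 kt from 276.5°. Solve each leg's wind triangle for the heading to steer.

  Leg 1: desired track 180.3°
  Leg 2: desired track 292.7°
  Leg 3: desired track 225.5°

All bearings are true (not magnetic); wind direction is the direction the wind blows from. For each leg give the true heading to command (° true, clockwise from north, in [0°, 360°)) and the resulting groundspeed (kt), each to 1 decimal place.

Leg 1: heading=194.0°, groundspeed=138.8 kt
Leg 2: heading=288.9°, groundspeed=107.1 kt
Leg 3: heading=236.1°, groundspeed=116.0 kt

Leg 1: desired track 180.3°; wind correction +13.7° → command heading 194.0°, groundspeed 138.8 kt
Leg 2: desired track 292.7°; wind correction -3.8° → command heading 288.9°, groundspeed 107.1 kt
Leg 3: desired track 225.5°; wind correction +10.6° → command heading 236.1°, groundspeed 116.0 kt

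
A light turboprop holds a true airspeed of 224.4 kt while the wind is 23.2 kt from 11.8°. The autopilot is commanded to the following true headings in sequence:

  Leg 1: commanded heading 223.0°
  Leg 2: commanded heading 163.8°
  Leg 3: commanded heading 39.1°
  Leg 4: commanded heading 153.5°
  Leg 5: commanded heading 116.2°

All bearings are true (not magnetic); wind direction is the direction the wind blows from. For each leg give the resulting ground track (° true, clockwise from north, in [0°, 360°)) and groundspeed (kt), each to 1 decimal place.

Leg 1: heading 223.0°; drift -2.8° → track 220.2°, groundspeed 244.5 kt
Leg 2: heading 163.8°; drift +2.5° → track 166.3°, groundspeed 245.1 kt
Leg 3: heading 39.1°; drift +3.0° → track 42.1°, groundspeed 204.1 kt
Leg 4: heading 153.5°; drift +3.4° → track 156.9°, groundspeed 243.0 kt
Leg 5: heading 116.2°; drift +5.6° → track 121.8°, groundspeed 231.3 kt

Leg 1: track=220.2°, groundspeed=244.5 kt
Leg 2: track=166.3°, groundspeed=245.1 kt
Leg 3: track=42.1°, groundspeed=204.1 kt
Leg 4: track=156.9°, groundspeed=243.0 kt
Leg 5: track=121.8°, groundspeed=231.3 kt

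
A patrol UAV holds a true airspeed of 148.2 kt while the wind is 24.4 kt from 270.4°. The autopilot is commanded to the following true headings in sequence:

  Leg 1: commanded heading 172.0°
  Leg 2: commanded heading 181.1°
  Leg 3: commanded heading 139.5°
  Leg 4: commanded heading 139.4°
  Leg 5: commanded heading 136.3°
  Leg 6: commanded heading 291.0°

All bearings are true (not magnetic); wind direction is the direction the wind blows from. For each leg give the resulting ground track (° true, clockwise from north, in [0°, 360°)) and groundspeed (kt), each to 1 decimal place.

Leg 1: track=163.0°, groundspeed=153.7 kt
Leg 2: track=171.7°, groundspeed=149.9 kt
Leg 3: track=133.1°, groundspeed=165.2 kt
Leg 4: track=133.0°, groundspeed=165.2 kt
Leg 5: track=130.2°, groundspeed=166.1 kt
Leg 6: track=294.9°, groundspeed=125.7 kt

Leg 1: heading 172.0°; drift -9.0° → track 163.0°, groundspeed 153.7 kt
Leg 2: heading 181.1°; drift -9.4° → track 171.7°, groundspeed 149.9 kt
Leg 3: heading 139.5°; drift -6.4° → track 133.1°, groundspeed 165.2 kt
Leg 4: heading 139.4°; drift -6.4° → track 133.0°, groundspeed 165.2 kt
Leg 5: heading 136.3°; drift -6.1° → track 130.2°, groundspeed 166.1 kt
Leg 6: heading 291.0°; drift +3.9° → track 294.9°, groundspeed 125.7 kt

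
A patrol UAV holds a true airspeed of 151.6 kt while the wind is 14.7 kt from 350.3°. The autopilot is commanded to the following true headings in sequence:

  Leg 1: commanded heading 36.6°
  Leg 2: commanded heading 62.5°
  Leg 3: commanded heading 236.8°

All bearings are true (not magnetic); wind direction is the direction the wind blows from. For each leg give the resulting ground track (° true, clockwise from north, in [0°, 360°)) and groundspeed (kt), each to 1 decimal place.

Leg 1: track=40.9°, groundspeed=141.8 kt
Leg 2: track=67.9°, groundspeed=147.8 kt
Leg 3: track=231.9°, groundspeed=158.0 kt

Leg 1: heading 36.6°; drift +4.3° → track 40.9°, groundspeed 141.8 kt
Leg 2: heading 62.5°; drift +5.4° → track 67.9°, groundspeed 147.8 kt
Leg 3: heading 236.8°; drift -4.9° → track 231.9°, groundspeed 158.0 kt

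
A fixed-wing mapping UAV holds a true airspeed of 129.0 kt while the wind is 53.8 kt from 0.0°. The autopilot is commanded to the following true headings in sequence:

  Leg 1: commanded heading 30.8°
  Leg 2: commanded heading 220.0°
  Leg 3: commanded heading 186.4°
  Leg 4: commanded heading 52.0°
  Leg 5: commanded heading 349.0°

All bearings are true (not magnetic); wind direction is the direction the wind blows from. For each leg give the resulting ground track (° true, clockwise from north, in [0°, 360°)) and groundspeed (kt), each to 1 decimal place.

Leg 1: track=49.2°, groundspeed=87.3 kt
Leg 2: track=208.5°, groundspeed=173.7 kt
Leg 3: track=184.5°, groundspeed=182.6 kt
Leg 4: track=75.9°, groundspeed=104.8 kt
Leg 5: track=341.3°, groundspeed=76.9 kt

Leg 1: heading 30.8°; drift +18.4° → track 49.2°, groundspeed 87.3 kt
Leg 2: heading 220.0°; drift -11.5° → track 208.5°, groundspeed 173.7 kt
Leg 3: heading 186.4°; drift -1.9° → track 184.5°, groundspeed 182.6 kt
Leg 4: heading 52.0°; drift +23.9° → track 75.9°, groundspeed 104.8 kt
Leg 5: heading 349.0°; drift -7.7° → track 341.3°, groundspeed 76.9 kt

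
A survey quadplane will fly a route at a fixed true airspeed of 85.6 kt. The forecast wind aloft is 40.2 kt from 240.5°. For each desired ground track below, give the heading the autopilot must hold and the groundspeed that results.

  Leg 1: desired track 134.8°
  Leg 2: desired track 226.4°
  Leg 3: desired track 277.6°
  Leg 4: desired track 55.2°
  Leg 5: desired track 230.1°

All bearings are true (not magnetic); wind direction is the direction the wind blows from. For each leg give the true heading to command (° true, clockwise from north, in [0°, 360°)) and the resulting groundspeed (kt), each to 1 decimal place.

Leg 1: heading=161.7°, groundspeed=87.2 kt
Leg 2: heading=233.0°, groundspeed=46.0 kt
Leg 3: heading=261.1°, groundspeed=50.0 kt
Leg 4: heading=52.7°, groundspeed=125.5 kt
Leg 5: heading=235.0°, groundspeed=45.8 kt

Leg 1: desired track 134.8°; wind correction +26.9° → command heading 161.7°, groundspeed 87.2 kt
Leg 2: desired track 226.4°; wind correction +6.6° → command heading 233.0°, groundspeed 46.0 kt
Leg 3: desired track 277.6°; wind correction -16.5° → command heading 261.1°, groundspeed 50.0 kt
Leg 4: desired track 55.2°; wind correction -2.5° → command heading 52.7°, groundspeed 125.5 kt
Leg 5: desired track 230.1°; wind correction +4.9° → command heading 235.0°, groundspeed 45.8 kt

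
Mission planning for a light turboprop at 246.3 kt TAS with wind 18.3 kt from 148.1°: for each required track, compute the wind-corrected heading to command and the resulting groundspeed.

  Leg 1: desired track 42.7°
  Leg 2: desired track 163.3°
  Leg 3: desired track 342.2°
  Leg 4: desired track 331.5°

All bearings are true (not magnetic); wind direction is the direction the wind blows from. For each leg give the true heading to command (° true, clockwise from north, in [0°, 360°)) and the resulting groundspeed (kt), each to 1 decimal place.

Leg 1: heading=46.8°, groundspeed=250.5 kt
Leg 2: heading=162.2°, groundspeed=228.6 kt
Leg 3: heading=343.2°, groundspeed=264.0 kt
Leg 4: heading=331.8°, groundspeed=264.6 kt

Leg 1: desired track 42.7°; wind correction +4.1° → command heading 46.8°, groundspeed 250.5 kt
Leg 2: desired track 163.3°; wind correction -1.1° → command heading 162.2°, groundspeed 228.6 kt
Leg 3: desired track 342.2°; wind correction +1.0° → command heading 343.2°, groundspeed 264.0 kt
Leg 4: desired track 331.5°; wind correction +0.3° → command heading 331.8°, groundspeed 264.6 kt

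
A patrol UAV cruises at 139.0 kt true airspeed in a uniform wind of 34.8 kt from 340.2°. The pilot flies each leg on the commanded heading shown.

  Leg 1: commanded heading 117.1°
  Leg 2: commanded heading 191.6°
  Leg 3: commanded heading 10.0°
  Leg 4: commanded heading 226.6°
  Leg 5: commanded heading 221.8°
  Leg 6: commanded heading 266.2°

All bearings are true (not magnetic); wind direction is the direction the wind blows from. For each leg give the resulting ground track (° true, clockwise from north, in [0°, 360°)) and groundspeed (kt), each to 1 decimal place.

Leg 1: heading 117.1°; drift +8.2° → track 125.3°, groundspeed 166.1 kt
Leg 2: heading 191.6°; drift -6.1° → track 185.5°, groundspeed 169.7 kt
Leg 3: heading 10.0°; drift +9.0° → track 19.0°, groundspeed 110.2 kt
Leg 4: heading 226.6°; drift -11.8° → track 214.8°, groundspeed 156.2 kt
Leg 5: heading 221.8°; drift -11.1° → track 210.7°, groundspeed 158.5 kt
Leg 6: heading 266.2°; drift -14.5° → track 251.7°, groundspeed 133.7 kt

Leg 1: track=125.3°, groundspeed=166.1 kt
Leg 2: track=185.5°, groundspeed=169.7 kt
Leg 3: track=19.0°, groundspeed=110.2 kt
Leg 4: track=214.8°, groundspeed=156.2 kt
Leg 5: track=210.7°, groundspeed=158.5 kt
Leg 6: track=251.7°, groundspeed=133.7 kt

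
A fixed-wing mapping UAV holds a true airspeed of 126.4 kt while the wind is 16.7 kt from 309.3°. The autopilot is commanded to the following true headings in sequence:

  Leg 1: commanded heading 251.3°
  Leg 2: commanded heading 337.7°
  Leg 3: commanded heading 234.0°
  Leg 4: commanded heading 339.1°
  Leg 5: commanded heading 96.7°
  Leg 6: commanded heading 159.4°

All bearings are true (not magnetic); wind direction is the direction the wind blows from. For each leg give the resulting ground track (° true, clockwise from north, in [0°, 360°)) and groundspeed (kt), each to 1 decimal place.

Leg 1: track=244.4°, groundspeed=118.4 kt
Leg 2: track=341.8°, groundspeed=112.0 kt
Leg 3: track=226.5°, groundspeed=123.2 kt
Leg 4: track=343.3°, groundspeed=112.2 kt
Leg 5: track=100.4°, groundspeed=140.8 kt
Leg 6: track=156.0°, groundspeed=141.1 kt

Leg 1: heading 251.3°; drift -6.9° → track 244.4°, groundspeed 118.4 kt
Leg 2: heading 337.7°; drift +4.1° → track 341.8°, groundspeed 112.0 kt
Leg 3: heading 234.0°; drift -7.5° → track 226.5°, groundspeed 123.2 kt
Leg 4: heading 339.1°; drift +4.2° → track 343.3°, groundspeed 112.2 kt
Leg 5: heading 96.7°; drift +3.7° → track 100.4°, groundspeed 140.8 kt
Leg 6: heading 159.4°; drift -3.4° → track 156.0°, groundspeed 141.1 kt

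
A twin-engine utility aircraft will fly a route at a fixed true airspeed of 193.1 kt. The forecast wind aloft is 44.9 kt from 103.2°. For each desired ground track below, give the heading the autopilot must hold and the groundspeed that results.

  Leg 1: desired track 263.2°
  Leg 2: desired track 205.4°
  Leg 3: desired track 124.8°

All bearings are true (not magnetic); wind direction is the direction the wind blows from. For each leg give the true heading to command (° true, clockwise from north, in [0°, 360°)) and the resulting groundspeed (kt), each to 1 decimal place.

Leg 1: heading=258.6°, groundspeed=234.7 kt
Leg 2: heading=192.3°, groundspeed=197.5 kt
Leg 3: heading=119.9°, groundspeed=150.6 kt

Leg 1: desired track 263.2°; wind correction -4.6° → command heading 258.6°, groundspeed 234.7 kt
Leg 2: desired track 205.4°; wind correction -13.1° → command heading 192.3°, groundspeed 197.5 kt
Leg 3: desired track 124.8°; wind correction -4.9° → command heading 119.9°, groundspeed 150.6 kt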